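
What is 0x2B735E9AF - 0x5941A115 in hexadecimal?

0x25DF4489A

Subtract column by column in base 16:
  F-5 → A
  A-1 → 9
  9-1 → 8
  E-A → 4
  5-1 → 4
  3-4 → F (borrow)
  7-9-1 → D (borrow)
  B-5-1 → 5
  2-0 → 2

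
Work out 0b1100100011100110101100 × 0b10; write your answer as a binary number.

Multiply each base-2 digit by 2, carrying:
  0×2 = 0 → write 0
  0×2 = 0 → write 0
  1×2 = 2 → write 0 carry 1
  1×2+1 = 3 → write 1 carry 1
  0×2+1 = 1 → write 1
  1×2 = 2 → write 0 carry 1
  0×2+1 = 1 → write 1
  1×2 = 2 → write 0 carry 1
  1×2+1 = 3 → write 1 carry 1
  0×2+1 = 1 → write 1
  0×2 = 0 → write 0
  1×2 = 2 → write 0 carry 1
  1×2+1 = 3 → write 1 carry 1
  1×2+1 = 3 → write 1 carry 1
  0×2+1 = 1 → write 1
  0×2 = 0 → write 0
  0×2 = 0 → write 0
  1×2 = 2 → write 0 carry 1
  0×2+1 = 1 → write 1
  0×2 = 0 → write 0
  1×2 = 2 → write 0 carry 1
  1×2+1 = 3 → write 1 carry 1
  remaining carry: 1

0b11001000111001101011000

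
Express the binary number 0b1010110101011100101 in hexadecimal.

Group the bits into nibbles: 0101 0110 1010 1110 0101 → 56AE5.

0x56AE5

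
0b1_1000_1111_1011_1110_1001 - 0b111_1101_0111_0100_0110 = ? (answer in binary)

0b100010010010010100011

Subtract column by column in base 2:
  1-0 → 1
  0-1 → 1 (borrow)
  0-1-1 → 0 (borrow)
  1-0-1 → 0
  0-0 → 0
  1-0 → 1
  1-1 → 0
  1-0 → 1
  1-1 → 0
  1-1 → 0
  0-1 → 1 (borrow)
  1-0-1 → 0
  1-1 → 0
  1-0 → 1
  1-1 → 0
  1-1 → 0
  0-1 → 1 (borrow)
  0-1-1 → 0 (borrow)
  0-1-1 → 0 (borrow)
  1-0-1 → 0
  1-0 → 1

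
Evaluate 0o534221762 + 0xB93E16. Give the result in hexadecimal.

0o534221762 = 0x57123F2 in hexadecimal.
Add column by column in base 16, right to left:
  2+6 = 8
  F+1 = 0 carry 1
  3+E+1 = 2 carry 1
  2+3+1 = 6
  1+9 = A
  7+B = 2 carry 1
  5+0+1 = 6

0x62A6208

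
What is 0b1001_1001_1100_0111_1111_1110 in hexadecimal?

0x99C7FE

Group the bits into nibbles: 1001 1001 1100 0111 1111 1110 → 99C7FE.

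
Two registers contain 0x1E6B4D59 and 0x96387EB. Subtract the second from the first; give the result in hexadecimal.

0x1507C56E

Subtract column by column in base 16:
  9-B → E (borrow)
  5-E-1 → 6 (borrow)
  D-7-1 → 5
  4-8 → C (borrow)
  B-3-1 → 7
  6-6 → 0
  E-9 → 5
  1-0 → 1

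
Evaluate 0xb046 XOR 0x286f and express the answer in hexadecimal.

0x9829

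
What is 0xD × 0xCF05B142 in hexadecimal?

Multiply each base-16 digit by 13, carrying:
  2×13 = 26 → write A carry 1
  4×13+1 = 53 → write 5 carry 3
  1×13+3 = 16 → write 0 carry 1
  B×13+1 = 144 → write 0 carry 9
  5×13+9 = 74 → write A carry 4
  0×13+4 = 4 → write 4
  F×13 = 195 → write 3 carry 12
  C×13+12 = 168 → write 8 carry 10
  remaining carry: A

0xA834A005A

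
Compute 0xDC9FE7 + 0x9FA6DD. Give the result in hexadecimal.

0x17C46C4

Add column by column in base 16, right to left:
  7+D = 4 carry 1
  E+D+1 = C carry 1
  F+6+1 = 6 carry 1
  9+A+1 = 4 carry 1
  C+F+1 = C carry 1
  D+9+1 = 7 carry 1
  final carry 1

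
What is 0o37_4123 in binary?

0b11111100001010011

Each octal digit is 3 bits: 3=011 7=111 4=100 1=001 2=010 3=011.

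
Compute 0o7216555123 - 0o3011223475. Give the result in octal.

Subtract column by column in base 8:
  3-5 → 6 (borrow)
  2-7-1 → 2 (borrow)
  1-4-1 → 4 (borrow)
  5-3-1 → 1
  5-2 → 3
  5-2 → 3
  6-1 → 5
  1-1 → 0
  2-0 → 2
  7-3 → 4

0o4205331426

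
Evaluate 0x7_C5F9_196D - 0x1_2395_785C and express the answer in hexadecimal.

Subtract column by column in base 16:
  D-C → 1
  6-5 → 1
  9-8 → 1
  1-7 → A (borrow)
  9-5-1 → 3
  F-9 → 6
  5-3 → 2
  C-2 → A
  7-1 → 6

0x6A263A111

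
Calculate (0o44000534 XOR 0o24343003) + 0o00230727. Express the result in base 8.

First 0o44000534 XOR 0o24343003 = 0o60343537.
Add column by column in base 8, right to left:
  7+7 = 6 carry 1
  3+2+1 = 6
  5+7 = 4 carry 1
  3+0+1 = 4
  4+3 = 7
  3+2 = 5
  0+0 = 0
  6+0 = 6

0o60574466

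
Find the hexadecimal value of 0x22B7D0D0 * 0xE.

0x1E60D6B60

Multiply each base-16 digit by 14, carrying:
  0×14 = 0 → write 0
  D×14 = 182 → write 6 carry 11
  0×14+11 = 11 → write B
  D×14 = 182 → write 6 carry 11
  7×14+11 = 109 → write D carry 6
  B×14+6 = 160 → write 0 carry 10
  2×14+10 = 38 → write 6 carry 2
  2×14+2 = 30 → write E carry 1
  remaining carry: 1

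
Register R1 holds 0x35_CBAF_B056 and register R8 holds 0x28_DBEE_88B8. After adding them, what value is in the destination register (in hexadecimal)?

0x5EA79E390E

Add column by column in base 16, right to left:
  6+8 = E
  5+B = 0 carry 1
  0+8+1 = 9
  B+8 = 3 carry 1
  F+E+1 = E carry 1
  A+E+1 = 9 carry 1
  B+B+1 = 7 carry 1
  C+D+1 = A carry 1
  5+8+1 = E
  3+2 = 5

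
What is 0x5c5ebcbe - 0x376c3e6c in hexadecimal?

0x24f27e52

Subtract column by column in base 16:
  e-c → 2
  b-6 → 5
  c-e → e (borrow)
  b-3-1 → 7
  e-c → 2
  5-6 → f (borrow)
  c-7-1 → 4
  5-3 → 2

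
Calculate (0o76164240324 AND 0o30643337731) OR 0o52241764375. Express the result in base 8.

0o76164240324 AND 0o30643337731 = 0o30040200320.
Then OR with 0o52241764375.

0o72241764375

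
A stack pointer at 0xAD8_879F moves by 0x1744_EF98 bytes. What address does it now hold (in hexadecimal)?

Add column by column in base 16, right to left:
  F+8 = 7 carry 1
  9+9+1 = 3 carry 1
  7+F+1 = 7 carry 1
  8+E+1 = 7 carry 1
  8+4+1 = D
  D+4 = 1 carry 1
  A+7+1 = 2 carry 1
  0+1+1 = 2

0x221D7737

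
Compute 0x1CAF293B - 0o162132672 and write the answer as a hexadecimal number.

0x1AE67381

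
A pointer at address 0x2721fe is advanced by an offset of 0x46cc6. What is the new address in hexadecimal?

Add column by column in base 16, right to left:
  e+6 = 4 carry 1
  f+c+1 = c carry 1
  1+c+1 = e
  2+6 = 8
  7+4 = b
  2+0 = 2

0x2b8ec4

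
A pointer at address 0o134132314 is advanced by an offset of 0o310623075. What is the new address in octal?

0o444755411

Add column by column in base 8, right to left:
  4+5 = 1 carry 1
  1+7+1 = 1 carry 1
  3+0+1 = 4
  2+3 = 5
  3+2 = 5
  1+6 = 7
  4+0 = 4
  3+1 = 4
  1+3 = 4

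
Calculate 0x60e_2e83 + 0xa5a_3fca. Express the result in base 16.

Add column by column in base 16, right to left:
  3+a = d
  8+c = 4 carry 1
  e+f+1 = e carry 1
  2+3+1 = 6
  e+a = 8 carry 1
  0+5+1 = 6
  6+a = 0 carry 1
  final carry 1

0x10686e4d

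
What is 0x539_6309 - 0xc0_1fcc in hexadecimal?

Subtract column by column in base 16:
  9-c → d (borrow)
  0-c-1 → 3 (borrow)
  3-f-1 → 3 (borrow)
  6-1-1 → 4
  9-0 → 9
  3-c → 7 (borrow)
  5-0-1 → 4

0x479433d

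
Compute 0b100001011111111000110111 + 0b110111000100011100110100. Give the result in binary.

0b1011000100100010101101011

Add column by column in base 2, right to left:
  1+0 = 1
  1+0 = 1
  1+1 = 0 carry 1
  0+0+1 = 1
  1+1 = 0 carry 1
  1+1+1 = 1 carry 1
  0+0+1 = 1
  0+0 = 0
  0+1 = 1
  1+1 = 0 carry 1
  1+1+1 = 1 carry 1
  1+0+1 = 0 carry 1
  1+0+1 = 0 carry 1
  1+0+1 = 0 carry 1
  1+1+1 = 1 carry 1
  1+0+1 = 0 carry 1
  1+0+1 = 0 carry 1
  0+0+1 = 1
  1+1 = 0 carry 1
  0+1+1 = 0 carry 1
  0+1+1 = 0 carry 1
  0+0+1 = 1
  0+1 = 1
  1+1 = 0 carry 1
  final carry 1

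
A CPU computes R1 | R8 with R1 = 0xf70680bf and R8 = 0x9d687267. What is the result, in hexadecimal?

0xff6ef2ff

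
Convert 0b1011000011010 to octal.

Group the bits in threes: 001 011 000 011 010 → 13032.

0o13032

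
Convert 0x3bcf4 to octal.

0o736364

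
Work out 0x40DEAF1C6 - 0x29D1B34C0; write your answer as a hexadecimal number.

0x170CFBD06

Subtract column by column in base 16:
  6-0 → 6
  C-C → 0
  1-4 → D (borrow)
  F-3-1 → B
  A-B → F (borrow)
  E-1-1 → C
  D-D → 0
  0-9 → 7 (borrow)
  4-2-1 → 1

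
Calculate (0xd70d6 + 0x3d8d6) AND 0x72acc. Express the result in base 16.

Add column by column in base 16, right to left:
  6+6 = c
  d+d = a carry 1
  0+8+1 = 9
  7+d = 4 carry 1
  d+3+1 = 1 carry 1
  final carry 1
Sum = 0x1149ac; now AND with 0x72acc:
  1&0=0, 1&7=1, 4&2=0, 9&a=8, a&c=8, c&c=c

0x1088c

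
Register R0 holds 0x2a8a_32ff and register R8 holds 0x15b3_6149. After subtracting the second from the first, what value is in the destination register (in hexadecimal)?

0x14d6d1b6

Subtract column by column in base 16:
  f-9 → 6
  f-4 → b
  2-1 → 1
  3-6 → d (borrow)
  a-3-1 → 6
  8-b → d (borrow)
  a-5-1 → 4
  2-1 → 1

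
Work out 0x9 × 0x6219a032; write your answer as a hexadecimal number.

Multiply each base-16 digit by 9, carrying:
  2×9 = 18 → write 2 carry 1
  3×9+1 = 28 → write c carry 1
  0×9+1 = 1 → write 1
  a×9 = 90 → write a carry 5
  9×9+5 = 86 → write 6 carry 5
  1×9+5 = 14 → write e
  2×9 = 18 → write 2 carry 1
  6×9+1 = 55 → write 7 carry 3
  remaining carry: 3

0x372e6a1c2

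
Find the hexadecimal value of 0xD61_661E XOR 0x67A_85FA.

0xB1BE3E4

XOR each hex digit independently (no carries):
  D^6=B, 6^7=1, 1^A=B, 6^8=E, 6^5=3, 1^F=E, E^A=4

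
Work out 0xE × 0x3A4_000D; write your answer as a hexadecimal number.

0x32F800B6

Multiply each base-16 digit by 14, carrying:
  D×14 = 182 → write 6 carry 11
  0×14+11 = 11 → write B
  0×14 = 0 → write 0
  0×14 = 0 → write 0
  4×14 = 56 → write 8 carry 3
  A×14+3 = 143 → write F carry 8
  3×14+8 = 50 → write 2 carry 3
  remaining carry: 3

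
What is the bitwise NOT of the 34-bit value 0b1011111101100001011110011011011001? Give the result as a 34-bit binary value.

0b0100000010011110100001100100100110

Invert each bit: 1011111101100001011110011011011001 → 0100000010011110100001100100100110.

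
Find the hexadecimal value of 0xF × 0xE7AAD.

Multiply each base-16 digit by 15, carrying:
  D×15 = 195 → write 3 carry 12
  A×15+12 = 162 → write 2 carry 10
  A×15+10 = 160 → write 0 carry 10
  7×15+10 = 115 → write 3 carry 7
  E×15+7 = 217 → write 9 carry 13
  remaining carry: D

0xD93023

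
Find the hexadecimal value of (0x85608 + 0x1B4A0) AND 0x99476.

0x80020

Add column by column in base 16, right to left:
  8+0 = 8
  0+A = A
  6+4 = A
  5+B = 0 carry 1
  8+1+1 = A
Sum = 0xA0AA8; now AND with 0x99476:
  A&9=8, 0&9=0, A&4=0, A&7=2, 8&6=0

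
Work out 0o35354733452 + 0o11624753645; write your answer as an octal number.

Add column by column in base 8, right to left:
  2+5 = 7
  5+4 = 1 carry 1
  4+6+1 = 3 carry 1
  3+3+1 = 7
  3+5 = 0 carry 1
  7+7+1 = 7 carry 1
  4+4+1 = 1 carry 1
  5+2+1 = 0 carry 1
  3+6+1 = 2 carry 1
  5+1+1 = 7
  3+1 = 4

0o47201707317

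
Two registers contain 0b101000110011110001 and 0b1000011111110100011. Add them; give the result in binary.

Add column by column in base 2, right to left:
  1+1 = 0 carry 1
  0+1+1 = 0 carry 1
  0+0+1 = 1
  0+0 = 0
  1+0 = 1
  1+1 = 0 carry 1
  1+0+1 = 0 carry 1
  1+1+1 = 1 carry 1
  0+1+1 = 0 carry 1
  0+1+1 = 0 carry 1
  1+1+1 = 1 carry 1
  1+1+1 = 1 carry 1
  0+1+1 = 0 carry 1
  0+1+1 = 0 carry 1
  0+0+1 = 1
  1+0 = 1
  0+0 = 0
  1+0 = 1
  0+1 = 1

0b1101100110010010100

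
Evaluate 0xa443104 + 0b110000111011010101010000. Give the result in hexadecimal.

0b110000111011010101010000 = 0xc3b550 in hexadecimal.
Add column by column in base 16, right to left:
  4+0 = 4
  0+5 = 5
  1+5 = 6
  3+b = e
  4+3 = 7
  4+c = 0 carry 1
  a+0+1 = b

0xb07e654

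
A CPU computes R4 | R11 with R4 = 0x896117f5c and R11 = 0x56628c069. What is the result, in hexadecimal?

0xdf639ff7d

OR each hex digit independently (no carries):
  8|5=d, 9|6=f, 6|6=6, 1|2=3, 1|8=9, 7|c=f, f|0=f, 5|6=7, c|9=d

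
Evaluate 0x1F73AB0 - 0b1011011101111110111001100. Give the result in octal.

0x1F73AB0 = 0o175635260 in octal.
0b1011011101111110111001100 = 0o133576714 in octal.
Subtract column by column in base 8:
  0-4 → 4 (borrow)
  6-1-1 → 4
  2-7 → 3 (borrow)
  5-6-1 → 6 (borrow)
  3-7-1 → 3 (borrow)
  6-5-1 → 0
  5-3 → 2
  7-3 → 4
  1-1 → 0

0o42036344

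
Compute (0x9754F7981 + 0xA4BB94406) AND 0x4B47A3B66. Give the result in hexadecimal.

Add column by column in base 16, right to left:
  1+6 = 7
  8+0 = 8
  9+4 = D
  7+4 = B
  F+9 = 8 carry 1
  4+B+1 = 0 carry 1
  5+B+1 = 1 carry 1
  7+4+1 = C
  9+A = 3 carry 1
  final carry 1
Sum = 0x13C108BD87; now AND with 0x4B47A3B66:
  1&0=0, 3&4=0, C&B=8, 1&4=0, 0&7=0, 8&A=8, B&3=3, D&B=9, 8&6=0, 7&6=6

0x80083906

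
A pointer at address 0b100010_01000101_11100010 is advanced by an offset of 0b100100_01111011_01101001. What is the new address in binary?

Add column by column in base 2, right to left:
  0+1 = 1
  1+0 = 1
  0+0 = 0
  0+1 = 1
  0+0 = 0
  1+1 = 0 carry 1
  1+1+1 = 1 carry 1
  1+0+1 = 0 carry 1
  1+1+1 = 1 carry 1
  0+1+1 = 0 carry 1
  1+0+1 = 0 carry 1
  0+1+1 = 0 carry 1
  0+1+1 = 0 carry 1
  0+1+1 = 0 carry 1
  1+1+1 = 1 carry 1
  0+0+1 = 1
  0+0 = 0
  1+0 = 1
  0+1 = 1
  0+0 = 0
  0+0 = 0
  1+1 = 0 carry 1
  final carry 1

0b10001101100000101001011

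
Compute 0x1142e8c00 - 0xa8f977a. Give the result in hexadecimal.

Subtract column by column in base 16:
  0-a → 6 (borrow)
  0-7-1 → 8 (borrow)
  c-7-1 → 4
  8-9 → f (borrow)
  e-f-1 → e (borrow)
  2-8-1 → 9 (borrow)
  4-a-1 → 9 (borrow)
  1-0-1 → 0
  1-0 → 1

0x1099ef486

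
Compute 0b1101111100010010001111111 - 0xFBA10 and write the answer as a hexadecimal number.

0b1101111100010010001111111 = 0x1BE247F in hexadecimal.
Subtract column by column in base 16:
  F-0 → F
  7-1 → 6
  4-A → A (borrow)
  2-B-1 → 6 (borrow)
  E-F-1 → E (borrow)
  B-0-1 → A
  1-0 → 1

0x1AE6A6F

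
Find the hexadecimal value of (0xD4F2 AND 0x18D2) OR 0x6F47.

0xD4F2 AND 0x18D2 = 0x10D2.
Then OR with 0x6F47.

0x7FD7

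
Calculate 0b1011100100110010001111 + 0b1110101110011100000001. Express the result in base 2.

Add column by column in base 2, right to left:
  1+1 = 0 carry 1
  1+0+1 = 0 carry 1
  1+0+1 = 0 carry 1
  1+0+1 = 0 carry 1
  0+0+1 = 1
  0+0 = 0
  0+0 = 0
  1+0 = 1
  0+1 = 1
  0+1 = 1
  1+1 = 0 carry 1
  1+0+1 = 0 carry 1
  0+0+1 = 1
  0+1 = 1
  1+1 = 0 carry 1
  0+1+1 = 0 carry 1
  0+0+1 = 1
  1+1 = 0 carry 1
  1+0+1 = 0 carry 1
  1+1+1 = 1 carry 1
  0+1+1 = 0 carry 1
  1+1+1 = 1 carry 1
  final carry 1

0b11010010011001110010000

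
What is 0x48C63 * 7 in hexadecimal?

Multiply each base-16 digit by 7, carrying:
  3×7 = 21 → write 5 carry 1
  6×7+1 = 43 → write B carry 2
  C×7+2 = 86 → write 6 carry 5
  8×7+5 = 61 → write D carry 3
  4×7+3 = 31 → write F carry 1
  remaining carry: 1

0x1FD6B5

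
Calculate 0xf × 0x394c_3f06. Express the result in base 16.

0x35b77b15a

Multiply each base-16 digit by 15, carrying:
  6×15 = 90 → write a carry 5
  0×15+5 = 5 → write 5
  f×15 = 225 → write 1 carry 14
  3×15+14 = 59 → write b carry 3
  c×15+3 = 183 → write 7 carry 11
  4×15+11 = 71 → write 7 carry 4
  9×15+4 = 139 → write b carry 8
  3×15+8 = 53 → write 5 carry 3
  remaining carry: 3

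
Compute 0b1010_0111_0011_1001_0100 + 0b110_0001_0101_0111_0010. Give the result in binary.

Add column by column in base 2, right to left:
  0+0 = 0
  0+1 = 1
  1+0 = 1
  0+0 = 0
  1+1 = 0 carry 1
  0+1+1 = 0 carry 1
  0+1+1 = 0 carry 1
  1+0+1 = 0 carry 1
  1+1+1 = 1 carry 1
  1+0+1 = 0 carry 1
  0+1+1 = 0 carry 1
  0+0+1 = 1
  1+1 = 0 carry 1
  1+0+1 = 0 carry 1
  1+0+1 = 0 carry 1
  0+0+1 = 1
  0+0 = 0
  1+1 = 0 carry 1
  0+1+1 = 0 carry 1
  1+0+1 = 0 carry 1
  final carry 1

0b100001000100100000110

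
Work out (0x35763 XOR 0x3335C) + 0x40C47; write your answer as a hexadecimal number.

0x47086

First 0x35763 XOR 0x3335C = 0x0643F.
Add column by column in base 16, right to left:
  F+7 = 6 carry 1
  3+4+1 = 8
  4+C = 0 carry 1
  6+0+1 = 7
  0+4 = 4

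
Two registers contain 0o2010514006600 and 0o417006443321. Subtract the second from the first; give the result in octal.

Subtract column by column in base 8:
  0-1 → 7 (borrow)
  0-2-1 → 5 (borrow)
  6-3-1 → 2
  6-3 → 3
  0-4 → 4 (borrow)
  0-4-1 → 3 (borrow)
  4-6-1 → 5 (borrow)
  1-0-1 → 0
  5-0 → 5
  0-7 → 1 (borrow)
  1-1-1 → 7 (borrow)
  0-4-1 → 3 (borrow)
  2-0-1 → 1

0o1371505343257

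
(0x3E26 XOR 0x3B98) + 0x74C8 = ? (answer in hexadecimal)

0x7A86

First 0x3E26 XOR 0x3B98 = 0x05BE.
Add column by column in base 16, right to left:
  E+8 = 6 carry 1
  B+C+1 = 8 carry 1
  5+4+1 = A
  0+7 = 7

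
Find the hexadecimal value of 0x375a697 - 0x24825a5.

Subtract column by column in base 16:
  7-5 → 2
  9-a → f (borrow)
  6-5-1 → 0
  a-2 → 8
  5-8 → d (borrow)
  7-4-1 → 2
  3-2 → 1

0x12d80f2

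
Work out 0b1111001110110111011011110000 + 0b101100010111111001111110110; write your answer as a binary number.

Add column by column in base 2, right to left:
  0+0 = 0
  0+1 = 1
  0+1 = 1
  0+0 = 0
  1+1 = 0 carry 1
  1+1+1 = 1 carry 1
  1+1+1 = 1 carry 1
  1+1+1 = 1 carry 1
  0+1+1 = 0 carry 1
  1+1+1 = 1 carry 1
  1+0+1 = 0 carry 1
  0+0+1 = 1
  1+1 = 0 carry 1
  1+1+1 = 1 carry 1
  1+1+1 = 1 carry 1
  0+1+1 = 0 carry 1
  1+1+1 = 1 carry 1
  1+1+1 = 1 carry 1
  0+0+1 = 1
  1+1 = 0 carry 1
  1+0+1 = 0 carry 1
  1+0+1 = 0 carry 1
  0+0+1 = 1
  0+1 = 1
  1+1 = 0 carry 1
  1+0+1 = 0 carry 1
  1+1+1 = 1 carry 1
  1+0+1 = 0 carry 1
  final carry 1

0b10100110001110110101011100110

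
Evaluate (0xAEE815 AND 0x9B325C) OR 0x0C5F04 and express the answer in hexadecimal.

0x8E7F14

0xAEE815 AND 0x9B325C = 0x8A2014.
Then OR with 0x0C5F04.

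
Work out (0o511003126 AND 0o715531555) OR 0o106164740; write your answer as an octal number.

0o517165744

0o511003126 AND 0o715531555 = 0o511001104.
Then OR with 0o106164740.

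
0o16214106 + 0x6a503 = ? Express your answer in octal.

0o17736511

0x6a503 = 0o1522403 in octal.
Add column by column in base 8, right to left:
  6+3 = 1 carry 1
  0+0+1 = 1
  1+4 = 5
  4+2 = 6
  1+2 = 3
  2+5 = 7
  6+1 = 7
  1+0 = 1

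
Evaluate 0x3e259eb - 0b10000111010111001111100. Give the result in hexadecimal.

0b10000111010111001111100 = 0x43ae7c in hexadecimal.
Subtract column by column in base 16:
  b-c → f (borrow)
  e-7-1 → 6
  9-e → b (borrow)
  5-a-1 → a (borrow)
  2-3-1 → e (borrow)
  e-4-1 → 9
  3-0 → 3

0x39eab6f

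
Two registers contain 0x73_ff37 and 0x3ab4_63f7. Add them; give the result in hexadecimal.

Add column by column in base 16, right to left:
  7+7 = e
  3+f = 2 carry 1
  f+3+1 = 3 carry 1
  f+6+1 = 6 carry 1
  3+4+1 = 8
  7+b = 2 carry 1
  0+a+1 = b
  0+3 = 3

0x3b28632e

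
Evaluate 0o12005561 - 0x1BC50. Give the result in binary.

0b1001100100111100100001

0o12005561 = 0b1010000000101101110001 in binary.
0x1BC50 = 0b11011110001010000 in binary.
Subtract column by column in base 2:
  1-0 → 1
  0-0 → 0
  0-0 → 0
  0-0 → 0
  1-1 → 0
  1-0 → 1
  1-1 → 0
  0-0 → 0
  1-0 → 1
  1-0 → 1
  0-1 → 1 (borrow)
  1-1-1 → 1 (borrow)
  0-1-1 → 0 (borrow)
  0-1-1 → 0 (borrow)
  0-0-1 → 1 (borrow)
  0-1-1 → 0 (borrow)
  0-1-1 → 0 (borrow)
  0-0-1 → 1 (borrow)
  0-0-1 → 1 (borrow)
  1-0-1 → 0
  0-0 → 0
  1-0 → 1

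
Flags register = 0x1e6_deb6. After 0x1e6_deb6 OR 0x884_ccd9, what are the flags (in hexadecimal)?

OR each hex digit independently (no carries):
  1|8=9, e|8=e, 6|4=6, d|c=d, e|c=e, b|d=f, 6|9=f

0x9e6deff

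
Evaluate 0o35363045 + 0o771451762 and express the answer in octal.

0o1027035027

Add column by column in base 8, right to left:
  5+2 = 7
  4+6 = 2 carry 1
  0+7+1 = 0 carry 1
  3+1+1 = 5
  6+5 = 3 carry 1
  3+4+1 = 0 carry 1
  5+1+1 = 7
  3+7 = 2 carry 1
  0+7+1 = 0 carry 1
  final carry 1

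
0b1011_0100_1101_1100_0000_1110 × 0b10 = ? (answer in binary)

0b1011010011011100000011100

Multiply each base-2 digit by 2, carrying:
  0×2 = 0 → write 0
  1×2 = 2 → write 0 carry 1
  1×2+1 = 3 → write 1 carry 1
  1×2+1 = 3 → write 1 carry 1
  0×2+1 = 1 → write 1
  0×2 = 0 → write 0
  0×2 = 0 → write 0
  0×2 = 0 → write 0
  0×2 = 0 → write 0
  0×2 = 0 → write 0
  1×2 = 2 → write 0 carry 1
  1×2+1 = 3 → write 1 carry 1
  1×2+1 = 3 → write 1 carry 1
  0×2+1 = 1 → write 1
  1×2 = 2 → write 0 carry 1
  1×2+1 = 3 → write 1 carry 1
  0×2+1 = 1 → write 1
  0×2 = 0 → write 0
  1×2 = 2 → write 0 carry 1
  0×2+1 = 1 → write 1
  1×2 = 2 → write 0 carry 1
  1×2+1 = 3 → write 1 carry 1
  0×2+1 = 1 → write 1
  1×2 = 2 → write 0 carry 1
  remaining carry: 1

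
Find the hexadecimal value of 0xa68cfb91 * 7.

Multiply each base-16 digit by 7, carrying:
  1×7 = 7 → write 7
  9×7 = 63 → write f carry 3
  b×7+3 = 80 → write 0 carry 5
  f×7+5 = 110 → write e carry 6
  c×7+6 = 90 → write a carry 5
  8×7+5 = 61 → write d carry 3
  6×7+3 = 45 → write d carry 2
  a×7+2 = 72 → write 8 carry 4
  remaining carry: 4

0x48ddae0f7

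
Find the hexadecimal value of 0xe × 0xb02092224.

Multiply each base-16 digit by 14, carrying:
  4×14 = 56 → write 8 carry 3
  2×14+3 = 31 → write f carry 1
  2×14+1 = 29 → write d carry 1
  2×14+1 = 29 → write d carry 1
  9×14+1 = 127 → write f carry 7
  0×14+7 = 7 → write 7
  2×14 = 28 → write c carry 1
  0×14+1 = 1 → write 1
  b×14 = 154 → write a carry 9
  remaining carry: 9

0x9a1c7fddf8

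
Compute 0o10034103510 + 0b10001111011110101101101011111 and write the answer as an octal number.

0o12227761247

0b10001111011110101101101011111 = 0o2173655537 in octal.
Add column by column in base 8, right to left:
  0+7 = 7
  1+3 = 4
  5+5 = 2 carry 1
  3+5+1 = 1 carry 1
  0+5+1 = 6
  1+6 = 7
  4+3 = 7
  3+7 = 2 carry 1
  0+1+1 = 2
  0+2 = 2
  1+0 = 1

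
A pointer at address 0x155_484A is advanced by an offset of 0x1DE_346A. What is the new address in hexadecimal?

0x3337CB4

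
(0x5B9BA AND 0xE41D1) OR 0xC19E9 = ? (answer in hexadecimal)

0x5B9BA AND 0xE41D1 = 0x40190.
Then OR with 0xC19E9.

0xC19F9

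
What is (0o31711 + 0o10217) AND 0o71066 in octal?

Add column by column in base 8, right to left:
  1+7 = 0 carry 1
  1+1+1 = 3
  7+2 = 1 carry 1
  1+0+1 = 2
  3+1 = 4
Sum = 0o42130; now AND with 0o71066:
  4&7=4, 2&1=0, 1&0=0, 3&6=2, 0&6=0

0o40020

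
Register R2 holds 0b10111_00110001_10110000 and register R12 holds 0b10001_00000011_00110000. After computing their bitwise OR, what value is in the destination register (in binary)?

OR bit by bit (1 where either bit is 1):
  101110011000110110000
| 100010000001100110000
= 101110011001110110000

0b101110011001110110000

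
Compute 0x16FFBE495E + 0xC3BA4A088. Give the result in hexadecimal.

Add column by column in base 16, right to left:
  E+8 = 6 carry 1
  5+8+1 = E
  9+0 = 9
  4+A = E
  E+4 = 2 carry 1
  B+A+1 = 6 carry 1
  F+B+1 = B carry 1
  F+3+1 = 3 carry 1
  6+C+1 = 3 carry 1
  1+0+1 = 2

0x233B62E9E6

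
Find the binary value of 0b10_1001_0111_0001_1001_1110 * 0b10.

0b10100101110001100111100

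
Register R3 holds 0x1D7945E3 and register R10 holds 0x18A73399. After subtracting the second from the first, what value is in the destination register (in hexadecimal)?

Subtract column by column in base 16:
  3-9 → A (borrow)
  E-9-1 → 4
  5-3 → 2
  4-3 → 1
  9-7 → 2
  7-A → D (borrow)
  D-8-1 → 4
  1-1 → 0

0x4D2124A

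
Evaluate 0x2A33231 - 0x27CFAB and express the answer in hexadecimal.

0x27B6286

Subtract column by column in base 16:
  1-B → 6 (borrow)
  3-A-1 → 8 (borrow)
  2-F-1 → 2 (borrow)
  3-C-1 → 6 (borrow)
  3-7-1 → B (borrow)
  A-2-1 → 7
  2-0 → 2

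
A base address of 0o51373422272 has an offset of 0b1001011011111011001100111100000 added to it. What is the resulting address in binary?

0b110010111011010111011111010011010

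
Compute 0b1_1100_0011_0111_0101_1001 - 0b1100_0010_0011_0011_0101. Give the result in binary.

0b100000001010000100100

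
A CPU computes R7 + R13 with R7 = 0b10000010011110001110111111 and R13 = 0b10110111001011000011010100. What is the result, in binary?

0b100111001101001010010010011

Add column by column in base 2, right to left:
  1+0 = 1
  1+0 = 1
  1+1 = 0 carry 1
  1+0+1 = 0 carry 1
  1+1+1 = 1 carry 1
  1+0+1 = 0 carry 1
  0+1+1 = 0 carry 1
  1+1+1 = 1 carry 1
  1+0+1 = 0 carry 1
  1+0+1 = 0 carry 1
  0+0+1 = 1
  0+0 = 0
  0+1 = 1
  1+1 = 0 carry 1
  1+0+1 = 0 carry 1
  1+1+1 = 1 carry 1
  1+0+1 = 0 carry 1
  0+0+1 = 1
  0+1 = 1
  1+1 = 0 carry 1
  0+1+1 = 0 carry 1
  0+0+1 = 1
  0+1 = 1
  0+1 = 1
  0+0 = 0
  1+1 = 0 carry 1
  final carry 1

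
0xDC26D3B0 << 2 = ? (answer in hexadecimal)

2 bits is not a whole number of base-16 digits; in binary: 11011100001001101101001110110000 << 2 = 1101110000100110110100111011000000.

0x3709B4EC0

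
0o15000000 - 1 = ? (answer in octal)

0o14777777

The trailing 6 digits are 0, so subtracting 1 borrows through: they become 7 and the next digit up decrements.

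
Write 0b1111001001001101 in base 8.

Group the bits in threes: 001 111 001 001 001 101 → 171115.

0o171115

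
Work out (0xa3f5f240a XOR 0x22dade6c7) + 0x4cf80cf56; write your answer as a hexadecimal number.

First 0xa3f5f240a XOR 0x22dade6c7 = 0x812f2c2cd.
Add column by column in base 16, right to left:
  d+6 = 3 carry 1
  c+5+1 = 2 carry 1
  2+f+1 = 2 carry 1
  c+c+1 = 9 carry 1
  2+0+1 = 3
  f+8 = 7 carry 1
  2+f+1 = 2 carry 1
  1+c+1 = e
  8+4 = c

0xce2739223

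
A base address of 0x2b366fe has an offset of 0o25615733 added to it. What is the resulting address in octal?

0o302501331

0x2b366fe = 0o254663376 in octal.
Add column by column in base 8, right to left:
  6+3 = 1 carry 1
  7+3+1 = 3 carry 1
  3+7+1 = 3 carry 1
  3+5+1 = 1 carry 1
  6+1+1 = 0 carry 1
  6+6+1 = 5 carry 1
  4+5+1 = 2 carry 1
  5+2+1 = 0 carry 1
  2+0+1 = 3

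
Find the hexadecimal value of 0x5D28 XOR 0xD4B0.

XOR each hex digit independently (no carries):
  5^D=8, D^4=9, 2^B=9, 8^0=8

0x8998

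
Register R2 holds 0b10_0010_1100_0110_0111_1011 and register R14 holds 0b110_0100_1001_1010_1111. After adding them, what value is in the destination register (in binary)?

Add column by column in base 2, right to left:
  1+1 = 0 carry 1
  1+1+1 = 1 carry 1
  0+1+1 = 0 carry 1
  1+1+1 = 1 carry 1
  1+0+1 = 0 carry 1
  1+1+1 = 1 carry 1
  1+0+1 = 0 carry 1
  0+1+1 = 0 carry 1
  0+1+1 = 0 carry 1
  1+0+1 = 0 carry 1
  1+0+1 = 0 carry 1
  0+1+1 = 0 carry 1
  0+0+1 = 1
  0+0 = 0
  1+1 = 0 carry 1
  1+0+1 = 0 carry 1
  0+0+1 = 1
  1+1 = 0 carry 1
  0+1+1 = 0 carry 1
  0+0+1 = 1
  0+0 = 0
  1+0 = 1

0b1010010001000000101010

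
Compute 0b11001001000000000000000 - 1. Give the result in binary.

The trailing 15 digits are 0, so subtracting 1 borrows through: they become 1 and the next digit up decrements.

0b11001000111111111111111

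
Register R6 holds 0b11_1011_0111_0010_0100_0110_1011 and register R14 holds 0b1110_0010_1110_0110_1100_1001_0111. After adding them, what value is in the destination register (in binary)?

Add column by column in base 2, right to left:
  1+1 = 0 carry 1
  1+1+1 = 1 carry 1
  0+1+1 = 0 carry 1
  1+0+1 = 0 carry 1
  0+1+1 = 0 carry 1
  1+0+1 = 0 carry 1
  1+0+1 = 0 carry 1
  0+1+1 = 0 carry 1
  0+0+1 = 1
  0+0 = 0
  1+1 = 0 carry 1
  0+1+1 = 0 carry 1
  0+0+1 = 1
  1+1 = 0 carry 1
  0+1+1 = 0 carry 1
  0+0+1 = 1
  1+0 = 1
  1+1 = 0 carry 1
  1+1+1 = 1 carry 1
  0+1+1 = 0 carry 1
  1+0+1 = 0 carry 1
  1+1+1 = 1 carry 1
  0+0+1 = 1
  1+0 = 1
  1+0 = 1
  1+1 = 0 carry 1
  0+1+1 = 0 carry 1
  0+1+1 = 0 carry 1
  final carry 1

0b10001111001011001000100000010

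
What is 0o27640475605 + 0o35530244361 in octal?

Add column by column in base 8, right to left:
  5+1 = 6
  0+6 = 6
  6+3 = 1 carry 1
  5+4+1 = 2 carry 1
  7+4+1 = 4 carry 1
  4+2+1 = 7
  0+0 = 0
  4+3 = 7
  6+5 = 3 carry 1
  7+5+1 = 5 carry 1
  2+3+1 = 6

0o65370742166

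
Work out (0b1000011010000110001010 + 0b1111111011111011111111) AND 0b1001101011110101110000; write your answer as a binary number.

0b1000000010000000000000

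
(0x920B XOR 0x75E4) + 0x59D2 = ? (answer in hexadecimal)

0x141C1

First 0x920B XOR 0x75E4 = 0xE7EF.
Add column by column in base 16, right to left:
  F+2 = 1 carry 1
  E+D+1 = C carry 1
  7+9+1 = 1 carry 1
  E+5+1 = 4 carry 1
  final carry 1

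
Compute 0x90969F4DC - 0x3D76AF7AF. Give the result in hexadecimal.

Subtract column by column in base 16:
  C-F → D (borrow)
  D-A-1 → 2
  4-7 → D (borrow)
  F-F-1 → F (borrow)
  9-A-1 → E (borrow)
  6-6-1 → F (borrow)
  9-7-1 → 1
  0-D → 3 (borrow)
  9-3-1 → 5

0x531FEFD2D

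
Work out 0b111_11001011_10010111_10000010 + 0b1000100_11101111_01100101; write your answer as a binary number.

Add column by column in base 2, right to left:
  0+1 = 1
  1+0 = 1
  0+1 = 1
  0+0 = 0
  0+0 = 0
  0+1 = 1
  0+1 = 1
  1+0 = 1
  1+1 = 0 carry 1
  1+1+1 = 1 carry 1
  1+1+1 = 1 carry 1
  0+1+1 = 0 carry 1
  1+0+1 = 0 carry 1
  0+1+1 = 0 carry 1
  0+1+1 = 0 carry 1
  1+1+1 = 1 carry 1
  1+0+1 = 0 carry 1
  1+0+1 = 0 carry 1
  0+1+1 = 0 carry 1
  1+0+1 = 0 carry 1
  0+0+1 = 1
  0+0 = 0
  1+1 = 0 carry 1
  1+0+1 = 0 carry 1
  1+0+1 = 0 carry 1
  1+0+1 = 0 carry 1
  1+0+1 = 0 carry 1
  final carry 1

0b1000000100001000011011100111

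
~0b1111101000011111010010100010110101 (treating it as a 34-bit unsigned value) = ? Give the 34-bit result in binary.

Invert each bit: 1111101000011111010010100010110101 → 0000010111100000101101011101001010.

0b0000010111100000101101011101001010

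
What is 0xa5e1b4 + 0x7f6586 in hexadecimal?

Add column by column in base 16, right to left:
  4+6 = a
  b+8 = 3 carry 1
  1+5+1 = 7
  e+6 = 4 carry 1
  5+f+1 = 5 carry 1
  a+7+1 = 2 carry 1
  final carry 1

0x125473a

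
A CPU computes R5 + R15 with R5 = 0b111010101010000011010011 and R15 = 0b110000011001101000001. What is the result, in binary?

0b1000000101101010000010100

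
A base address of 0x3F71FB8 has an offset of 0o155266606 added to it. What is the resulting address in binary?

0x3F71FB8 = 0b11111101110001111110111000 in binary.
0o155266606 = 0b1101101010110110110000110 in binary.
Add column by column in base 2, right to left:
  0+0 = 0
  0+1 = 1
  0+1 = 1
  1+0 = 1
  1+0 = 1
  1+0 = 1
  0+0 = 0
  1+1 = 0 carry 1
  1+1+1 = 1 carry 1
  1+0+1 = 0 carry 1
  1+1+1 = 1 carry 1
  1+1+1 = 1 carry 1
  1+0+1 = 0 carry 1
  0+1+1 = 0 carry 1
  0+1+1 = 0 carry 1
  0+0+1 = 1
  1+1 = 0 carry 1
  1+0+1 = 0 carry 1
  1+1+1 = 1 carry 1
  0+0+1 = 1
  1+1 = 0 carry 1
  1+1+1 = 1 carry 1
  1+0+1 = 0 carry 1
  1+1+1 = 1 carry 1
  1+1+1 = 1 carry 1
  1+0+1 = 0 carry 1
  final carry 1

0b101101011001000110100111110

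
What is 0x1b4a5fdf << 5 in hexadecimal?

0x3694bfbe0

5 bits is not a whole number of base-16 digits; in binary: 11011010010100101111111011111 << 5 = 1101101001010010111111101111100000.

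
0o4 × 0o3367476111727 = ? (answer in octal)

0o15736370447534

Multiply each base-8 digit by 4, carrying:
  7×4 = 28 → write 4 carry 3
  2×4+3 = 11 → write 3 carry 1
  7×4+1 = 29 → write 5 carry 3
  1×4+3 = 7 → write 7
  1×4 = 4 → write 4
  1×4 = 4 → write 4
  6×4 = 24 → write 0 carry 3
  7×4+3 = 31 → write 7 carry 3
  4×4+3 = 19 → write 3 carry 2
  7×4+2 = 30 → write 6 carry 3
  6×4+3 = 27 → write 3 carry 3
  3×4+3 = 15 → write 7 carry 1
  3×4+1 = 13 → write 5 carry 1
  remaining carry: 1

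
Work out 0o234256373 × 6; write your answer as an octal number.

0o1652026742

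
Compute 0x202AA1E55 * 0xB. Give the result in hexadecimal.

Multiply each base-16 digit by 11, carrying:
  5×11 = 55 → write 7 carry 3
  5×11+3 = 58 → write A carry 3
  E×11+3 = 157 → write D carry 9
  1×11+9 = 20 → write 4 carry 1
  A×11+1 = 111 → write F carry 6
  A×11+6 = 116 → write 4 carry 7
  2×11+7 = 29 → write D carry 1
  0×11+1 = 1 → write 1
  2×11 = 22 → write 6 carry 1
  remaining carry: 1

0x161D4F4DA7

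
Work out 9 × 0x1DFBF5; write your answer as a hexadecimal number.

0x10DDB9D

Multiply each base-16 digit by 9, carrying:
  5×9 = 45 → write D carry 2
  F×9+2 = 137 → write 9 carry 8
  B×9+8 = 107 → write B carry 6
  F×9+6 = 141 → write D carry 8
  D×9+8 = 125 → write D carry 7
  1×9+7 = 16 → write 0 carry 1
  remaining carry: 1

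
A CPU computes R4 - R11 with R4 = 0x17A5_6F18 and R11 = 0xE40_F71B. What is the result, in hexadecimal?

0x96477FD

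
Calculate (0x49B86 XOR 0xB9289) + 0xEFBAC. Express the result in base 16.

0x1E04BB

First 0x49B86 XOR 0xB9289 = 0xF090F.
Add column by column in base 16, right to left:
  F+C = B carry 1
  0+A+1 = B
  9+B = 4 carry 1
  0+F+1 = 0 carry 1
  F+E+1 = E carry 1
  final carry 1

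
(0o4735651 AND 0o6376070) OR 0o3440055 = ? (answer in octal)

0o4735651 AND 0o6376070 = 0o4334050.
Then OR with 0o3440055.

0o7774055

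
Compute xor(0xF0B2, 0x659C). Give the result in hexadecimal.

XOR each hex digit independently (no carries):
  F^6=9, 0^5=5, B^9=2, 2^C=E

0x952E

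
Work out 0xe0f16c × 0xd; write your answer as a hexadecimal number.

Multiply each base-16 digit by 13, carrying:
  c×13 = 156 → write c carry 9
  6×13+9 = 87 → write 7 carry 5
  1×13+5 = 18 → write 2 carry 1
  f×13+1 = 196 → write 4 carry 12
  0×13+12 = 12 → write c
  e×13 = 182 → write 6 carry 11
  remaining carry: b

0xb6c427c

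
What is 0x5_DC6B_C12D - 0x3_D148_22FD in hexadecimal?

0x20B239E30

Subtract column by column in base 16:
  D-D → 0
  2-F → 3 (borrow)
  1-2-1 → E (borrow)
  C-2-1 → 9
  B-8 → 3
  6-4 → 2
  C-1 → B
  D-D → 0
  5-3 → 2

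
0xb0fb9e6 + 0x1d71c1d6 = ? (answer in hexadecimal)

0x28817bbc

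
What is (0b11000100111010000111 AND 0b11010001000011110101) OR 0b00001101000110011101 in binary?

0b11001101000110011101

0b11000100111010000111 AND 0b11010001000011110101 = 0b11000000000010000101.
Then OR with 0b00001101000110011101.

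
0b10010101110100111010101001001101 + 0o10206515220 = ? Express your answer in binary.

0o10206515220 = 0b1000010000110101001101010010000 in binary.
Add column by column in base 2, right to left:
  1+0 = 1
  0+0 = 0
  1+0 = 1
  1+0 = 1
  0+1 = 1
  0+0 = 0
  1+0 = 1
  0+1 = 1
  0+0 = 0
  1+1 = 0 carry 1
  0+0+1 = 1
  1+1 = 0 carry 1
  0+1+1 = 0 carry 1
  1+0+1 = 0 carry 1
  0+0+1 = 1
  1+1 = 0 carry 1
  1+0+1 = 0 carry 1
  1+1+1 = 1 carry 1
  0+0+1 = 1
  0+1 = 1
  1+1 = 0 carry 1
  0+0+1 = 1
  1+0 = 1
  1+0 = 1
  1+0 = 1
  0+1 = 1
  1+0 = 1
  0+0 = 0
  1+0 = 1
  0+0 = 0
  0+1 = 1
  1+0 = 1

0b11010111111011100100010011011101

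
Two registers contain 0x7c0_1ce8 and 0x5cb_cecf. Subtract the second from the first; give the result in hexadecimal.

0x1f44e19

Subtract column by column in base 16:
  8-f → 9 (borrow)
  e-c-1 → 1
  c-e → e (borrow)
  1-c-1 → 4 (borrow)
  0-b-1 → 4 (borrow)
  c-c-1 → f (borrow)
  7-5-1 → 1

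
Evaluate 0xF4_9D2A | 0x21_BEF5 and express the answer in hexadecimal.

OR each hex digit independently (no carries):
  F|2=F, 4|1=5, 9|B=B, D|E=F, 2|F=F, A|5=F

0xF5BFFF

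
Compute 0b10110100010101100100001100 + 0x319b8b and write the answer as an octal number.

0b10110100010101100100001100 = 0o264254414 in octal.
0x319b8b = 0o14315613 in octal.
Add column by column in base 8, right to left:
  4+3 = 7
  1+1 = 2
  4+6 = 2 carry 1
  4+5+1 = 2 carry 1
  5+1+1 = 7
  2+3 = 5
  4+4 = 0 carry 1
  6+1+1 = 0 carry 1
  2+0+1 = 3

0o300572227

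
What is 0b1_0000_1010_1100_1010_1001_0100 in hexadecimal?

0x10aca94

Group the bits into nibbles: 0001 0000 1010 1100 1010 1001 0100 → 10aca94.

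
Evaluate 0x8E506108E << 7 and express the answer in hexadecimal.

0x47283084700

7 bits is not a whole number of base-16 digits; in binary: 100011100101000001100001000010001110 << 7 = 1000111001010000011000010000100011100000000.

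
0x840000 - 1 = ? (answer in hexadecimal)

The trailing 4 digits are 0, so subtracting 1 borrows through: they become F and the next digit up decrements.

0x83ffff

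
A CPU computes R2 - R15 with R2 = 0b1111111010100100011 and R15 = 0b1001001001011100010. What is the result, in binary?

0b110110001001000001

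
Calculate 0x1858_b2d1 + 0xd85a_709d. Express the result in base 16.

0xf0b3236e

Add column by column in base 16, right to left:
  1+d = e
  d+9 = 6 carry 1
  2+0+1 = 3
  b+7 = 2 carry 1
  8+a+1 = 3 carry 1
  5+5+1 = b
  8+8 = 0 carry 1
  1+d+1 = f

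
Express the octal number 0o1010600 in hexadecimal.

0x41180

Each octal digit is 3 bits: 1=001 0=000 1=001 0=000 6=110 0=000 0=000.
Group the bits into nibbles: 0100 0001 0001 1000 0000 → 41180.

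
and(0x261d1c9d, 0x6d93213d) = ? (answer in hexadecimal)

0x2411001d

AND each hex digit independently (no carries):
  2&6=2, 6&d=4, 1&9=1, d&3=1, 1&2=0, c&1=0, 9&3=1, d&d=d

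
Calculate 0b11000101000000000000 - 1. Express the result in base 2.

The trailing 12 digits are 0, so subtracting 1 borrows through: they become 1 and the next digit up decrements.

0b11000100111111111111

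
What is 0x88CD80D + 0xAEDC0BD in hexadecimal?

Add column by column in base 16, right to left:
  D+D = A carry 1
  0+B+1 = C
  8+0 = 8
  D+C = 9 carry 1
  C+D+1 = A carry 1
  8+E+1 = 7 carry 1
  8+A+1 = 3 carry 1
  final carry 1

0x137A98CA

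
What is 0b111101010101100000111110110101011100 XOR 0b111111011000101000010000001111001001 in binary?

0b000010001101001000101110111010010101

XOR bit by bit (1 where the bits differ):
  111101010101100000111110110101011100
^ 111111011000101000010000001111001001
= 000010001101001000101110111010010101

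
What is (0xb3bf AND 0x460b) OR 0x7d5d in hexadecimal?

0xb3bf AND 0x460b = 0x020b.
Then OR with 0x7d5d.

0x7f5f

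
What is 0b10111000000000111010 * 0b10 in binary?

0b101110000000001110100

Multiply each base-2 digit by 2, carrying:
  0×2 = 0 → write 0
  1×2 = 2 → write 0 carry 1
  0×2+1 = 1 → write 1
  1×2 = 2 → write 0 carry 1
  1×2+1 = 3 → write 1 carry 1
  1×2+1 = 3 → write 1 carry 1
  0×2+1 = 1 → write 1
  0×2 = 0 → write 0
  0×2 = 0 → write 0
  0×2 = 0 → write 0
  0×2 = 0 → write 0
  0×2 = 0 → write 0
  0×2 = 0 → write 0
  0×2 = 0 → write 0
  0×2 = 0 → write 0
  1×2 = 2 → write 0 carry 1
  1×2+1 = 3 → write 1 carry 1
  1×2+1 = 3 → write 1 carry 1
  0×2+1 = 1 → write 1
  1×2 = 2 → write 0 carry 1
  remaining carry: 1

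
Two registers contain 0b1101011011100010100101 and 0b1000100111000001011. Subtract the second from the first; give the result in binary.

0b1100010110101010011010

Subtract column by column in base 2:
  1-1 → 0
  0-1 → 1 (borrow)
  1-0-1 → 0
  0-1 → 1 (borrow)
  0-0-1 → 1 (borrow)
  1-0-1 → 0
  0-0 → 0
  1-0 → 1
  0-0 → 0
  0-1 → 1 (borrow)
  0-1-1 → 0 (borrow)
  1-1-1 → 1 (borrow)
  1-0-1 → 0
  1-0 → 1
  0-1 → 1 (borrow)
  1-0-1 → 0
  1-0 → 1
  0-0 → 0
  1-1 → 0
  0-0 → 0
  1-0 → 1
  1-0 → 1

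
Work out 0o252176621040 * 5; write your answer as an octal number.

Multiply each base-8 digit by 5, carrying:
  0×5 = 0 → write 0
  4×5 = 20 → write 4 carry 2
  0×5+2 = 2 → write 2
  1×5 = 5 → write 5
  2×5 = 10 → write 2 carry 1
  6×5+1 = 31 → write 7 carry 3
  6×5+3 = 33 → write 1 carry 4
  7×5+4 = 39 → write 7 carry 4
  1×5+4 = 9 → write 1 carry 1
  2×5+1 = 11 → write 3 carry 1
  5×5+1 = 26 → write 2 carry 3
  2×5+3 = 13 → write 5 carry 1
  remaining carry: 1

0o1523171725240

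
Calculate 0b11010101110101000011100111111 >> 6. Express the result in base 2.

0b11010101110101000011100

Right shift by 6: drop the 6 least-significant bits.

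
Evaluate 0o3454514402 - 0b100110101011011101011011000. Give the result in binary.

0b10111110111001101111000101010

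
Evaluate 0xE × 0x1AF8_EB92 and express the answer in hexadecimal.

0x1799CE1FC

Multiply each base-16 digit by 14, carrying:
  2×14 = 28 → write C carry 1
  9×14+1 = 127 → write F carry 7
  B×14+7 = 161 → write 1 carry 10
  E×14+10 = 206 → write E carry 12
  8×14+12 = 124 → write C carry 7
  F×14+7 = 217 → write 9 carry 13
  A×14+13 = 153 → write 9 carry 9
  1×14+9 = 23 → write 7 carry 1
  remaining carry: 1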